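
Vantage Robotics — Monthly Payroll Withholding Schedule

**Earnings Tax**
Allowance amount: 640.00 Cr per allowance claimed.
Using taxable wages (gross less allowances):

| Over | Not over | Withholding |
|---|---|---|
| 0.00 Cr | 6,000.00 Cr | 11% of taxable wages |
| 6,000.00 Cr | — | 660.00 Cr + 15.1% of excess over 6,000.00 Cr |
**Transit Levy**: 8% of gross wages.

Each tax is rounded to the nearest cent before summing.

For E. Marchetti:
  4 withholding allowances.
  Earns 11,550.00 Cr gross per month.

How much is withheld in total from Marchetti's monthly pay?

Earnings Tax: taxable = 11,550.00 Cr − 4×640.00 Cr = 8,990.00 Cr
  660.00 Cr + 15.1% × (8,990.00 Cr − 6,000.00 Cr) = 660.00 Cr + 15.1% × 2,990.00 Cr = 1,111.49 Cr
Transit Levy: 8% × 11,550.00 Cr = 924.00 Cr
Total: 1,111.49 Cr + 924.00 Cr = 2,035.49 Cr

2,035.49 Cr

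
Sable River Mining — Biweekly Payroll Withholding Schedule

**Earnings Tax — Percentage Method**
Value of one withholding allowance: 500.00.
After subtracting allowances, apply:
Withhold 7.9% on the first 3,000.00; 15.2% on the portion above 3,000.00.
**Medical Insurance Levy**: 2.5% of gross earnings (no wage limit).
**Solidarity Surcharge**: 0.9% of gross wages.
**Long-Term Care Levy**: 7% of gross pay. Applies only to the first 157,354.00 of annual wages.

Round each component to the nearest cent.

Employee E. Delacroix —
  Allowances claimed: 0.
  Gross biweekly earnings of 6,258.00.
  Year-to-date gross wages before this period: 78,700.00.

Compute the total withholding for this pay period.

Earnings Tax: taxable = 6,258.00
  237.00 + 15.2% × (6,258.00 − 3,000.00) = 237.00 + 15.2% × 3,258.00 = 732.22
Medical Insurance Levy: 2.5% × 6,258.00 = 156.45
Solidarity Surcharge: 0.9% × 6,258.00 = 56.32
Long-Term Care Levy: 7% × 6,258.00 = 438.06
Total: 732.22 + 156.45 + 56.32 + 438.06 = 1,383.05

1,383.05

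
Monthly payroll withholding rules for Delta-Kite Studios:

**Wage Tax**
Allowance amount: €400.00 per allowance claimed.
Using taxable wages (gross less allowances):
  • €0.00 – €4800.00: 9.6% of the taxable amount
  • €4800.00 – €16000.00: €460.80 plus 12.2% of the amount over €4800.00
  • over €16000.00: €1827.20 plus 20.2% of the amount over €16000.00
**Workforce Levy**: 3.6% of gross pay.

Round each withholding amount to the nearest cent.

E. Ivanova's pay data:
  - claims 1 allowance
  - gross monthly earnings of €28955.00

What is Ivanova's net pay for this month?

Wage Tax: taxable = €28955.00 − 1×€400.00 = €28555.00
  €1827.20 + 20.2% × (€28555.00 − €16000.00) = €1827.20 + 20.2% × €12555.00 = €4363.31
Workforce Levy: 3.6% × €28955.00 = €1042.38
Total withheld: €4363.31 + €1042.38 = €5405.69
Net pay: €28955.00 − €5405.69 = €23549.31

€23549.31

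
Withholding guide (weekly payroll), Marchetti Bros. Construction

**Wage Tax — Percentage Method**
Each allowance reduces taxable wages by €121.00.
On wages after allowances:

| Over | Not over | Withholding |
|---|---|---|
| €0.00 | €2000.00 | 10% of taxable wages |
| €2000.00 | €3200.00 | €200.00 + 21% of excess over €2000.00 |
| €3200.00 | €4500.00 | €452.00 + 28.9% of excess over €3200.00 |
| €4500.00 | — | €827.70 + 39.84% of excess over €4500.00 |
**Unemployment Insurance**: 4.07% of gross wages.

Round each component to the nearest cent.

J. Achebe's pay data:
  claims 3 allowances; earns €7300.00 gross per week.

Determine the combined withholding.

€2095.71

Wage Tax: taxable = €7300.00 − 3×€121.00 = €6937.00
  €827.70 + 39.84% × (€6937.00 − €4500.00) = €827.70 + 39.84% × €2437.00 = €1798.60
Unemployment Insurance: 4.07% × €7300.00 = €297.11
Total: €1798.60 + €297.11 = €2095.71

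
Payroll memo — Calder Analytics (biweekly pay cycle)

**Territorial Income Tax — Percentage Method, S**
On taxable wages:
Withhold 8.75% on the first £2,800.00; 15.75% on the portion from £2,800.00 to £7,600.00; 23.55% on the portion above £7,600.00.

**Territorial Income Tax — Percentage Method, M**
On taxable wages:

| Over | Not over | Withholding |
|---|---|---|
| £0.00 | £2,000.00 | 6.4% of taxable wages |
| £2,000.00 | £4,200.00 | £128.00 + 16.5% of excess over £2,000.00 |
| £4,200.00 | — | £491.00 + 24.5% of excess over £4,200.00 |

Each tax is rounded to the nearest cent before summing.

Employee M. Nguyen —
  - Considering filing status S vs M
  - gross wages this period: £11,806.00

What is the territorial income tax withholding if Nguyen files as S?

Territorial Income Tax (S): taxable = £11,806.00
  £1,001.00 + 23.55% × (£11,806.00 − £7,600.00) = £1,001.00 + 23.55% × £4,206.00 = £1,991.51

£1,991.51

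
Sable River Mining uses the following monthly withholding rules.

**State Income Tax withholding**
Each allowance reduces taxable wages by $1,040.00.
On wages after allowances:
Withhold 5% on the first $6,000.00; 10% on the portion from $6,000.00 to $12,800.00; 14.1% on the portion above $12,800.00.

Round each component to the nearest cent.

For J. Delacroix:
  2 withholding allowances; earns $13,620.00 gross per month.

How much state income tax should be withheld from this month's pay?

$854.00

State Income Tax: taxable = $13,620.00 − 2×$1,040.00 = $11,540.00
  $300.00 + 10% × ($11,540.00 − $6,000.00) = $300.00 + 10% × $5,540.00 = $854.00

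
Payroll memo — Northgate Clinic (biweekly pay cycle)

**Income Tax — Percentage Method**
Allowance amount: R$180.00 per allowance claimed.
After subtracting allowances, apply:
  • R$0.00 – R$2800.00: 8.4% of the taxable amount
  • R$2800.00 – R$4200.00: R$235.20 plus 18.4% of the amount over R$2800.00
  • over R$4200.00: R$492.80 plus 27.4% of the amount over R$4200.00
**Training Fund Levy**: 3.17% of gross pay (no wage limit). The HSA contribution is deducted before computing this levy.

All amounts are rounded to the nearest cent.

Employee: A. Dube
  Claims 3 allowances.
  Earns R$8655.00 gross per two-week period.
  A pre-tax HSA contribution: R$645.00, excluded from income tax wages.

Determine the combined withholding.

R$1642.70

Income Tax: taxable = R$8655.00 − R$645.00 − 3×R$180.00 = R$7470.00
  R$492.80 + 27.4% × (R$7470.00 − R$4200.00) = R$492.80 + 27.4% × R$3270.00 = R$1388.78
Training Fund Levy: 3.17% × R$8010.00 = R$253.92
Total: R$1388.78 + R$253.92 = R$1642.70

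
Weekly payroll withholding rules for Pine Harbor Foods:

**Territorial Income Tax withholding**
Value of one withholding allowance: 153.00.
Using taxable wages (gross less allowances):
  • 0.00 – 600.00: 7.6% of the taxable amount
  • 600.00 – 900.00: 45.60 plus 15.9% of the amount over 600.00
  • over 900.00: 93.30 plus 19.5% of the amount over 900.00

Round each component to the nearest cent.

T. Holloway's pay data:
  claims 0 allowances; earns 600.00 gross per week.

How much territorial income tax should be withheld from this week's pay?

Territorial Income Tax: taxable = 600.00
  7.6% × 600.00 = 45.60

45.60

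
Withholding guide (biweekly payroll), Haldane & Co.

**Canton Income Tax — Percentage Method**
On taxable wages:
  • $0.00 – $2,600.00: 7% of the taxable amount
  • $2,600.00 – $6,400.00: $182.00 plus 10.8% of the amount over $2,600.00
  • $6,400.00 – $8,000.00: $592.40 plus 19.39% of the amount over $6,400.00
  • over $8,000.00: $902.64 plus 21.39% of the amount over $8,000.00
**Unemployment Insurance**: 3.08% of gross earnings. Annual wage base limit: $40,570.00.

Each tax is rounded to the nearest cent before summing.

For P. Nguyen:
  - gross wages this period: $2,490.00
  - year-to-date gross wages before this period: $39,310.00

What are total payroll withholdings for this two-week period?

$213.11

Canton Income Tax: taxable = $2,490.00
  7% × $2,490.00 = $174.30
Unemployment Insurance: cap $40,570.00 − YTD $39,310.00 = $1,260.00 subject; 3.08% × $1,260.00 = $38.81
Total: $174.30 + $38.81 = $213.11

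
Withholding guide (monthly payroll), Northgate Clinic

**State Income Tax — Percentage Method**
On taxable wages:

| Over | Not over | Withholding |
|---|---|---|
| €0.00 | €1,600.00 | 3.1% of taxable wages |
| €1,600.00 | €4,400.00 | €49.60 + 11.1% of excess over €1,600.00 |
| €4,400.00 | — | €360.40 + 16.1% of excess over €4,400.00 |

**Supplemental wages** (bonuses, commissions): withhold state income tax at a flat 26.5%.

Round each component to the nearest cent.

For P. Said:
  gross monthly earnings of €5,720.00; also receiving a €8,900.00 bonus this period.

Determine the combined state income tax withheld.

State Income Tax: taxable = €5,720.00
  €360.40 + 16.1% × (€5,720.00 − €4,400.00) = €360.40 + 16.1% × €1,320.00 = €572.92
Supplemental (26.5% flat on bonus): 26.5% × €8,900.00 = €2,358.50
Total state income tax: €572.92 + €2,358.50 = €2,931.42

€2,931.42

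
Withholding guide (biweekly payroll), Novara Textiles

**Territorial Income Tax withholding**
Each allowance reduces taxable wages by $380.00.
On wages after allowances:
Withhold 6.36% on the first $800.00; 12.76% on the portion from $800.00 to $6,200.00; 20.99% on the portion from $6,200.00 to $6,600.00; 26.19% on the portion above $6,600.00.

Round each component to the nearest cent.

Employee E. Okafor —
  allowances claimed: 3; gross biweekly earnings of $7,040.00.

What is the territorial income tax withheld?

$701.64

Territorial Income Tax: taxable = $7,040.00 − 3×$380.00 = $5,900.00
  $50.88 + 12.76% × ($5,900.00 − $800.00) = $50.88 + 12.76% × $5,100.00 = $701.64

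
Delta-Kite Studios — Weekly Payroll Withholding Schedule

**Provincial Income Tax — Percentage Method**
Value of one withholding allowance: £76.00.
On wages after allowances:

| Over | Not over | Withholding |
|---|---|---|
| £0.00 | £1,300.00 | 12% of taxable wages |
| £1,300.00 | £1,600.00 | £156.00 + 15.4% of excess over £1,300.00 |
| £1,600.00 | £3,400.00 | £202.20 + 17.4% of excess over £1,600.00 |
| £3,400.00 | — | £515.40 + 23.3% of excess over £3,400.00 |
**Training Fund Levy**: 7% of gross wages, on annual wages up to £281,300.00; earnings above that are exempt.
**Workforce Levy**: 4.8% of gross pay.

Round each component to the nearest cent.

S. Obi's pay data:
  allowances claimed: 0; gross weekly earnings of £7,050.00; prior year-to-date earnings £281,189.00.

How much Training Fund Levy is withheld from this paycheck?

£7.77

Training Fund Levy: cap £281,300.00 − YTD £281,189.00 = £111.00 subject; 7% × £111.00 = £7.77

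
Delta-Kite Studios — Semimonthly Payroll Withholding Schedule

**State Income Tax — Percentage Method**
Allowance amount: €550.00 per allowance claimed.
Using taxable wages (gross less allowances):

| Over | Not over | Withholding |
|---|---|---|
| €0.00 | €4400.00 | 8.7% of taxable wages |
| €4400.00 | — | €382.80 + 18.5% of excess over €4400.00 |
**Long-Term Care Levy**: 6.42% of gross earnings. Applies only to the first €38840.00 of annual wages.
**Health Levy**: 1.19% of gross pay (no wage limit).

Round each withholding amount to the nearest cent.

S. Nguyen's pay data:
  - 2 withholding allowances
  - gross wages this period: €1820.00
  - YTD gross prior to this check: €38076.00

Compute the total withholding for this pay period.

State Income Tax: taxable = €1820.00 − 2×€550.00 = €720.00
  8.7% × €720.00 = €62.64
Long-Term Care Levy: cap €38840.00 − YTD €38076.00 = €764.00 subject; 6.42% × €764.00 = €49.05
Health Levy: 1.19% × €1820.00 = €21.66
Total: €62.64 + €49.05 + €21.66 = €133.35

€133.35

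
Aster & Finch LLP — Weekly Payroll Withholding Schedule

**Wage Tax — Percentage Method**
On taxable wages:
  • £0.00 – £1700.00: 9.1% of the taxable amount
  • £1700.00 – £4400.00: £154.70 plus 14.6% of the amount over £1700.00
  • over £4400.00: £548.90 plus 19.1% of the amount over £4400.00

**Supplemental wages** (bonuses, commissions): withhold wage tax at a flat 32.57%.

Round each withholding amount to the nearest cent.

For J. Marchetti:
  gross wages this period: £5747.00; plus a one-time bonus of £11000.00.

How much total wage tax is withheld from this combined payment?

Wage Tax: taxable = £5747.00
  £548.90 + 19.1% × (£5747.00 − £4400.00) = £548.90 + 19.1% × £1347.00 = £806.18
Supplemental (32.57% flat on bonus): 32.57% × £11000.00 = £3582.70
Total wage tax: £806.18 + £3582.70 = £4388.88

£4388.88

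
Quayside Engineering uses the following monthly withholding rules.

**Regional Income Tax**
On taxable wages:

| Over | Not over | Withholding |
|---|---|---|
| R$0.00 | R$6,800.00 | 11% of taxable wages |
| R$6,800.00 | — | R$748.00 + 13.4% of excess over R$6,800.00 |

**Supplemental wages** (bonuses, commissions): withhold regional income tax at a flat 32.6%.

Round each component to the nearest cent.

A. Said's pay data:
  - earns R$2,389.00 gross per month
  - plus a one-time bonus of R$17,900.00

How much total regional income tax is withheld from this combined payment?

R$6,098.19

Regional Income Tax: taxable = R$2,389.00
  11% × R$2,389.00 = R$262.79
Supplemental (32.6% flat on bonus): 32.6% × R$17,900.00 = R$5,835.40
Total regional income tax: R$262.79 + R$5,835.40 = R$6,098.19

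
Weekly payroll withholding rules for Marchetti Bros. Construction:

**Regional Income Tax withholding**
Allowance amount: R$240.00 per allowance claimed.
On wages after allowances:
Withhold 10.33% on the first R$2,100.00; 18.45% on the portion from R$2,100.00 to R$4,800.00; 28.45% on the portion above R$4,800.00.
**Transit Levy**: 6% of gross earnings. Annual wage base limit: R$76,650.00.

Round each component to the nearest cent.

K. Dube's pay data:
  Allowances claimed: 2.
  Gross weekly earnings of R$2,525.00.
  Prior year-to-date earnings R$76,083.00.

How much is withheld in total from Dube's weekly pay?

Regional Income Tax: taxable = R$2,525.00 − 2×R$240.00 = R$2,045.00
  10.33% × R$2,045.00 = R$211.25
Transit Levy: cap R$76,650.00 − YTD R$76,083.00 = R$567.00 subject; 6% × R$567.00 = R$34.02
Total: R$211.25 + R$34.02 = R$245.27

R$245.27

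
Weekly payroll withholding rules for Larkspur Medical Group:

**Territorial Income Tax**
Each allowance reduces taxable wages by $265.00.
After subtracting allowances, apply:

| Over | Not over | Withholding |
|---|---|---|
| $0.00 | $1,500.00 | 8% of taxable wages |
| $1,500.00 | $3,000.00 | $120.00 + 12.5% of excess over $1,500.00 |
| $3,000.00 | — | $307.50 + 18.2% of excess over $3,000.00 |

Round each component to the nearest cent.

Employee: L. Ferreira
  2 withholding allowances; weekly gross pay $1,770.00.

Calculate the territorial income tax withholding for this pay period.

$99.20

Territorial Income Tax: taxable = $1,770.00 − 2×$265.00 = $1,240.00
  8% × $1,240.00 = $99.20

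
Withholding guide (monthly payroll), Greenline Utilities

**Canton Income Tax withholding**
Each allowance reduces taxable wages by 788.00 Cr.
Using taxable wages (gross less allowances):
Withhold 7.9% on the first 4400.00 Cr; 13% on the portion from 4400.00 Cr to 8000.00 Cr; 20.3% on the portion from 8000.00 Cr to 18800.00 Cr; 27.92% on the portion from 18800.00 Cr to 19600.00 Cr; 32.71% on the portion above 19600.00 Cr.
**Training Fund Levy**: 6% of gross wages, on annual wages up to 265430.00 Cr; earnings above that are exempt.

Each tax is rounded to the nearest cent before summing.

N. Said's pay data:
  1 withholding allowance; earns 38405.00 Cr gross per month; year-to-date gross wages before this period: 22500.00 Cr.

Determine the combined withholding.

Canton Income Tax: taxable = 38405.00 Cr − 1×788.00 Cr = 37617.00 Cr
  3231.36 Cr + 32.71% × (37617.00 Cr − 19600.00 Cr) = 3231.36 Cr + 32.71% × 18017.00 Cr = 9124.72 Cr
Training Fund Levy: 6% × 38405.00 Cr = 2304.30 Cr
Total: 9124.72 Cr + 2304.30 Cr = 11429.02 Cr

11429.02 Cr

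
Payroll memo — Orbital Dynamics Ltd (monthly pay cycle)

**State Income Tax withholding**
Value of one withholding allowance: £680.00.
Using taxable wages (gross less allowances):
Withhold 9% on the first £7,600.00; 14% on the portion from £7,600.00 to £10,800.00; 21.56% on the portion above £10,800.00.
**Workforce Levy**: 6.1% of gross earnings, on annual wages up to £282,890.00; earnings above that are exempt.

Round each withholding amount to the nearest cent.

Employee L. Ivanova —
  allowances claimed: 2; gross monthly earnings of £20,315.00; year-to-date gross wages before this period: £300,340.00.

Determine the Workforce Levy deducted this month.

Workforce Levy: YTD £300,340.00 ≥ cap £282,890.00 → £0.00

£0.00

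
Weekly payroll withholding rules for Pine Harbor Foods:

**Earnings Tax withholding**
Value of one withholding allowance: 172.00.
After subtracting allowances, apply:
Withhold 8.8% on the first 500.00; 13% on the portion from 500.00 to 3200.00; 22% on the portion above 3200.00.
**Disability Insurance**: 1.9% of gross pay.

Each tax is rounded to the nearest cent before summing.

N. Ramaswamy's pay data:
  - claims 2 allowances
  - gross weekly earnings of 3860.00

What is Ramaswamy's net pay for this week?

3322.14

Earnings Tax: taxable = 3860.00 − 2×172.00 = 3516.00
  395.00 + 22% × (3516.00 − 3200.00) = 395.00 + 22% × 316.00 = 464.52
Disability Insurance: 1.9% × 3860.00 = 73.34
Total withheld: 464.52 + 73.34 = 537.86
Net pay: 3860.00 − 537.86 = 3322.14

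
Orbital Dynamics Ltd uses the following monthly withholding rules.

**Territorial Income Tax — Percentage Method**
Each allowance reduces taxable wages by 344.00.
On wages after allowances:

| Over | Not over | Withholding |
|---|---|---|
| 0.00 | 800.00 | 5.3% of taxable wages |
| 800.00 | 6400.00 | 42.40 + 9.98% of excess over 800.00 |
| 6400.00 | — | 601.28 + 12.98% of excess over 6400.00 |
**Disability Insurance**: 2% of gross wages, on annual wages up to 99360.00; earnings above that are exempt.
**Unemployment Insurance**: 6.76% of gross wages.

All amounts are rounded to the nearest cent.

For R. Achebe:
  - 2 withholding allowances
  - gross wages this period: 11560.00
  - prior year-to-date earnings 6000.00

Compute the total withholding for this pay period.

Territorial Income Tax: taxable = 11560.00 − 2×344.00 = 10872.00
  601.28 + 12.98% × (10872.00 − 6400.00) = 601.28 + 12.98% × 4472.00 = 1181.75
Disability Insurance: 2% × 11560.00 = 231.20
Unemployment Insurance: 6.76% × 11560.00 = 781.46
Total: 1181.75 + 231.20 + 781.46 = 2194.41

2194.41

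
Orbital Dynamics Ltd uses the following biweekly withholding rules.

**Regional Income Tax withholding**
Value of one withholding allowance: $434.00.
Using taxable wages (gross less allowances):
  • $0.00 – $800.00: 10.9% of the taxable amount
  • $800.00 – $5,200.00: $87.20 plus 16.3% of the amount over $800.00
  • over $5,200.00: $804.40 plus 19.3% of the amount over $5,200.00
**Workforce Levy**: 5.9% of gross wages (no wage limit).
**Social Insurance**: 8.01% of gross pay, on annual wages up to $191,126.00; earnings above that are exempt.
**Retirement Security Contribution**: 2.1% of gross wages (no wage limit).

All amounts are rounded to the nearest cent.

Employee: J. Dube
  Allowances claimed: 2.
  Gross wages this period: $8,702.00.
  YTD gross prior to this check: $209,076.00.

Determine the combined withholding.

Regional Income Tax: taxable = $8,702.00 − 2×$434.00 = $7,834.00
  $804.40 + 19.3% × ($7,834.00 − $5,200.00) = $804.40 + 19.3% × $2,634.00 = $1,312.76
Workforce Levy: 5.9% × $8,702.00 = $513.42
Social Insurance: YTD $209,076.00 ≥ cap $191,126.00 → $0.00
Retirement Security Contribution: 2.1% × $8,702.00 = $182.74
Total: $1,312.76 + $513.42 + $0.00 + $182.74 = $2,008.92

$2,008.92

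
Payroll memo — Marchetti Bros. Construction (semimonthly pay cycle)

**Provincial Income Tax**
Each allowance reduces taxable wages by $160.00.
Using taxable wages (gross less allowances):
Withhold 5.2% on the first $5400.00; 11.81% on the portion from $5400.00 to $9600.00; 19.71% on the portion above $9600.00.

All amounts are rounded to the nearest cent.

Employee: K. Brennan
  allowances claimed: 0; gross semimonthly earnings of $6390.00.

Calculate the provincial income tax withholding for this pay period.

$397.72

Provincial Income Tax: taxable = $6390.00
  $280.80 + 11.81% × ($6390.00 − $5400.00) = $280.80 + 11.81% × $990.00 = $397.72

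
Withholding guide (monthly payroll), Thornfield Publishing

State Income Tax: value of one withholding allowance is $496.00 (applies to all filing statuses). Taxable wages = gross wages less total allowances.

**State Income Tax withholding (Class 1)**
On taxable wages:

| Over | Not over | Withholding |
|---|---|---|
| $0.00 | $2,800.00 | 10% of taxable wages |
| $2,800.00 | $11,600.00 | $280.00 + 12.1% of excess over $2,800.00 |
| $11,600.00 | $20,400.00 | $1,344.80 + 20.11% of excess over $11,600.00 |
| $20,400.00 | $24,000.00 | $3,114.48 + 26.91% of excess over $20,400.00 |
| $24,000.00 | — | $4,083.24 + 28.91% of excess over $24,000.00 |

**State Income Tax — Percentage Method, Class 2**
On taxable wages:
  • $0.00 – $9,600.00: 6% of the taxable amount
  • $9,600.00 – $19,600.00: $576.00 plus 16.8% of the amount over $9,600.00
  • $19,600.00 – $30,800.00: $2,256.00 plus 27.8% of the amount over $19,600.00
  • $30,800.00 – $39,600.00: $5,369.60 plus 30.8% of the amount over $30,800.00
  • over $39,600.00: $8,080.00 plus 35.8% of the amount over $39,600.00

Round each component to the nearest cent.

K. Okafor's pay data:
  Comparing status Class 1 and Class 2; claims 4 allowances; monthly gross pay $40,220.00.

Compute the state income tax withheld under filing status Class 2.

$7,659.89

State Income Tax (Class 2): taxable = $40,220.00 − 4×$496.00 = $38,236.00
  $5,369.60 + 30.8% × ($38,236.00 − $30,800.00) = $5,369.60 + 30.8% × $7,436.00 = $7,659.89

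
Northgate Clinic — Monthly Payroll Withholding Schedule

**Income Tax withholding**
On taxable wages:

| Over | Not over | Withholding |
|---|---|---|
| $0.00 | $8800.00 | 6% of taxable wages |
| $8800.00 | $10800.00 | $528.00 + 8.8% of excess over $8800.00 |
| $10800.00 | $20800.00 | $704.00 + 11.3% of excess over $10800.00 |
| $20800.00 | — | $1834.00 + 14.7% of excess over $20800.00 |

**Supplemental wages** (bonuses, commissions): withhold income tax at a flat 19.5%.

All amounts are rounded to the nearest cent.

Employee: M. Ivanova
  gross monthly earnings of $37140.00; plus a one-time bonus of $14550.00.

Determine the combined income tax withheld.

Income Tax: taxable = $37140.00
  $1834.00 + 14.7% × ($37140.00 − $20800.00) = $1834.00 + 14.7% × $16340.00 = $4235.98
Supplemental (19.5% flat on bonus): 19.5% × $14550.00 = $2837.25
Total income tax: $4235.98 + $2837.25 = $7073.23

$7073.23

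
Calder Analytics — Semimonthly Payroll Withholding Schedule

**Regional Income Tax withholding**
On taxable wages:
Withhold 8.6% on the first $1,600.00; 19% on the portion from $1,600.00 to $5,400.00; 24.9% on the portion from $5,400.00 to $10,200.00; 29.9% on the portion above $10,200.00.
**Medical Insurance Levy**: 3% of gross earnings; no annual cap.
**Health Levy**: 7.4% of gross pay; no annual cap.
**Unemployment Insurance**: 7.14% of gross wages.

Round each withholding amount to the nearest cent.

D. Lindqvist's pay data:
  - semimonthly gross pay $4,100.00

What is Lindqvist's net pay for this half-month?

$2,768.26

Regional Income Tax: taxable = $4,100.00
  $137.60 + 19% × ($4,100.00 − $1,600.00) = $137.60 + 19% × $2,500.00 = $612.60
Medical Insurance Levy: 3% × $4,100.00 = $123.00
Health Levy: 7.4% × $4,100.00 = $303.40
Unemployment Insurance: 7.14% × $4,100.00 = $292.74
Total withheld: $612.60 + $123.00 + $303.40 + $292.74 = $1,331.74
Net pay: $4,100.00 − $1,331.74 = $2,768.26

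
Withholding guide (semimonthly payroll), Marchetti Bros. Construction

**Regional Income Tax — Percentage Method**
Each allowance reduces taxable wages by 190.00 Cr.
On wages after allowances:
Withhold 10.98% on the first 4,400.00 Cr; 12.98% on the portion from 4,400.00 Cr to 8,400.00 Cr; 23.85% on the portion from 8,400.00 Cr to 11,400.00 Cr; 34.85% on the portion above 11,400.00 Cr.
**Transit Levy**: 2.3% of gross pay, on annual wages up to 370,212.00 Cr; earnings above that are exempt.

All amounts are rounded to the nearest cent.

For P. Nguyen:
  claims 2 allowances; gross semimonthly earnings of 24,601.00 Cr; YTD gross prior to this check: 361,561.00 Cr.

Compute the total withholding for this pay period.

Regional Income Tax: taxable = 24,601.00 Cr − 2×190.00 Cr = 24,221.00 Cr
  1,717.82 Cr + 34.85% × (24,221.00 Cr − 11,400.00 Cr) = 1,717.82 Cr + 34.85% × 12,821.00 Cr = 6,185.94 Cr
Transit Levy: cap 370,212.00 Cr − YTD 361,561.00 Cr = 8,651.00 Cr subject; 2.3% × 8,651.00 Cr = 198.97 Cr
Total: 6,185.94 Cr + 198.97 Cr = 6,384.91 Cr

6,384.91 Cr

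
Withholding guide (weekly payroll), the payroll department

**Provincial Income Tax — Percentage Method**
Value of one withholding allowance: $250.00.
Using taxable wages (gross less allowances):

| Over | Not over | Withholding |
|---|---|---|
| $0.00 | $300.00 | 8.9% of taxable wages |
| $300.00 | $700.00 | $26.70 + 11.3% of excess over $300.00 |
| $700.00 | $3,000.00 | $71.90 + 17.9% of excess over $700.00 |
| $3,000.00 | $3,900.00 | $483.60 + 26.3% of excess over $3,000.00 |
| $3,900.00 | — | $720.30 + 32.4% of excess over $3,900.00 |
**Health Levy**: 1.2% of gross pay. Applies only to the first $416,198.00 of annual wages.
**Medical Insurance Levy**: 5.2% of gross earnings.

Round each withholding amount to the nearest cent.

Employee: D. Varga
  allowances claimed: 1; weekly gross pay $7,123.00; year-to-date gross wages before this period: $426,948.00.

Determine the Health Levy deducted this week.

Health Levy: YTD $426,948.00 ≥ cap $416,198.00 → $0.00

$0.00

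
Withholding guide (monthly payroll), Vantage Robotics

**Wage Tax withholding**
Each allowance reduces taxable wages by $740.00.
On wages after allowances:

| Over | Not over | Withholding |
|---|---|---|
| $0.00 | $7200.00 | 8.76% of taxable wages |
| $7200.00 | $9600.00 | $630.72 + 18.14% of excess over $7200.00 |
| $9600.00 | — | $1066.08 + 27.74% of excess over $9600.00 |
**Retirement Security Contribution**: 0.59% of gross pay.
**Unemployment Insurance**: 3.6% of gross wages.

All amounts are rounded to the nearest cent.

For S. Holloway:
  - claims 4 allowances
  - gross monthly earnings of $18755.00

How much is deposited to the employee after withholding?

$15184.60

Wage Tax: taxable = $18755.00 − 4×$740.00 = $15795.00
  $1066.08 + 27.74% × ($15795.00 − $9600.00) = $1066.08 + 27.74% × $6195.00 = $2784.57
Retirement Security Contribution: 0.59% × $18755.00 = $110.65
Unemployment Insurance: 3.6% × $18755.00 = $675.18
Total withheld: $2784.57 + $110.65 + $675.18 = $3570.40
Net pay: $18755.00 − $3570.40 = $15184.60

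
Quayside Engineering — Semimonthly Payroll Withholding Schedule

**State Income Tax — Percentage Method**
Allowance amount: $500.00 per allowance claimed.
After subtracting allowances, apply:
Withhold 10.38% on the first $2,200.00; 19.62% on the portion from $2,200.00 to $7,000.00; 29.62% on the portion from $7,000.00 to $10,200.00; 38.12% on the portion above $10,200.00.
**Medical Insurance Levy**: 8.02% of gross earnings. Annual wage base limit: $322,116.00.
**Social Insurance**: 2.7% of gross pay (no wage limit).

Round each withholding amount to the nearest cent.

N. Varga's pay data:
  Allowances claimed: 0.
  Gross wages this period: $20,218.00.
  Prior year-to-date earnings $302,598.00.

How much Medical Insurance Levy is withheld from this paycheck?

$1,565.34

Medical Insurance Levy: cap $322,116.00 − YTD $302,598.00 = $19,518.00 subject; 8.02% × $19,518.00 = $1,565.34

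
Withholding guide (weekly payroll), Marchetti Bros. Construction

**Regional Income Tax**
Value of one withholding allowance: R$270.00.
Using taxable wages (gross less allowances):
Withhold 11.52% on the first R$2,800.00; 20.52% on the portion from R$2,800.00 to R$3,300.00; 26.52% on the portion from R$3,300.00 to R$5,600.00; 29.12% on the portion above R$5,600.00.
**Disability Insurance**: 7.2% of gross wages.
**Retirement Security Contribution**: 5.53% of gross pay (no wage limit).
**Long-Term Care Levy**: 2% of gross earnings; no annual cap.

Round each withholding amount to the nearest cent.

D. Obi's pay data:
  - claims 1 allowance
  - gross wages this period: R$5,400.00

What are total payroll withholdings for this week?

Regional Income Tax: taxable = R$5,400.00 − 1×R$270.00 = R$5,130.00
  R$425.16 + 26.52% × (R$5,130.00 − R$3,300.00) = R$425.16 + 26.52% × R$1,830.00 = R$910.48
Disability Insurance: 7.2% × R$5,400.00 = R$388.80
Retirement Security Contribution: 5.53% × R$5,400.00 = R$298.62
Long-Term Care Levy: 2% × R$5,400.00 = R$108.00
Total: R$910.48 + R$388.80 + R$298.62 + R$108.00 = R$1,705.90

R$1,705.90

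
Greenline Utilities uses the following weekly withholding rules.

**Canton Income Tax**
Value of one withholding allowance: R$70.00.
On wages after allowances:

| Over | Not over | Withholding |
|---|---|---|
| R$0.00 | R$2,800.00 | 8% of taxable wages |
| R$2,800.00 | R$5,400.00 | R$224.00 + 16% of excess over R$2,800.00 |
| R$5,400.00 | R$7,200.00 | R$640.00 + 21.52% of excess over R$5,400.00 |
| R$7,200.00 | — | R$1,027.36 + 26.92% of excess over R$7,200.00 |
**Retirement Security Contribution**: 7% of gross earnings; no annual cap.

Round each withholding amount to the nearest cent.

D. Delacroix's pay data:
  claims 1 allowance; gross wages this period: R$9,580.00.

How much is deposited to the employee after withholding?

Canton Income Tax: taxable = R$9,580.00 − 1×R$70.00 = R$9,510.00
  R$1,027.36 + 26.92% × (R$9,510.00 − R$7,200.00) = R$1,027.36 + 26.92% × R$2,310.00 = R$1,649.21
Retirement Security Contribution: 7% × R$9,580.00 = R$670.60
Total withheld: R$1,649.21 + R$670.60 = R$2,319.81
Net pay: R$9,580.00 − R$2,319.81 = R$7,260.19

R$7,260.19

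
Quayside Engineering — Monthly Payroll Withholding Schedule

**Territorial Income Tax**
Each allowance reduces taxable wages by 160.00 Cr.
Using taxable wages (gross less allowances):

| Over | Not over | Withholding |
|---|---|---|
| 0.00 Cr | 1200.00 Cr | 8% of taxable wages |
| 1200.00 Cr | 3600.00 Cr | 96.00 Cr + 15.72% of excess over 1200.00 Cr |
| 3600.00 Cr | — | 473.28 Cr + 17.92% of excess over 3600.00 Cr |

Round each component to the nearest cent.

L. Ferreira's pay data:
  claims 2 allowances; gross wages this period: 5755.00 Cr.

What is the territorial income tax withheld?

802.11 Cr

Territorial Income Tax: taxable = 5755.00 Cr − 2×160.00 Cr = 5435.00 Cr
  473.28 Cr + 17.92% × (5435.00 Cr − 3600.00 Cr) = 473.28 Cr + 17.92% × 1835.00 Cr = 802.11 Cr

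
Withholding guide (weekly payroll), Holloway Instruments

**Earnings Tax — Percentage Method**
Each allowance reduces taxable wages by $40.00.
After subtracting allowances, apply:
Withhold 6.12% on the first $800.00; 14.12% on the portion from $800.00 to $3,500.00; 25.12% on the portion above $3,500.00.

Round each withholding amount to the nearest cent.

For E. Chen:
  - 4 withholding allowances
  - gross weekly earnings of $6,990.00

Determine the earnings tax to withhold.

$1,266.70

Earnings Tax: taxable = $6,990.00 − 4×$40.00 = $6,830.00
  $430.20 + 25.12% × ($6,830.00 − $3,500.00) = $430.20 + 25.12% × $3,330.00 = $1,266.70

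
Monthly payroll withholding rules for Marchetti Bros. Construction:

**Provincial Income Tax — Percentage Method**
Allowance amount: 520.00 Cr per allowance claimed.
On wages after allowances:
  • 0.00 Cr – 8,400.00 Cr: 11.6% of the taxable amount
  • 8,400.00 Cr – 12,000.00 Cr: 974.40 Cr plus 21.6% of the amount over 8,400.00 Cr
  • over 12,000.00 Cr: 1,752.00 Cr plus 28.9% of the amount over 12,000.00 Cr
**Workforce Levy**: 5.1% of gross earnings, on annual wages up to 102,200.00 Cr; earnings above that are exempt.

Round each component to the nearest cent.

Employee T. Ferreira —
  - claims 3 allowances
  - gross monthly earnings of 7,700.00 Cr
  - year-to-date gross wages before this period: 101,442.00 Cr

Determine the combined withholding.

Provincial Income Tax: taxable = 7,700.00 Cr − 3×520.00 Cr = 6,140.00 Cr
  11.6% × 6,140.00 Cr = 712.24 Cr
Workforce Levy: cap 102,200.00 Cr − YTD 101,442.00 Cr = 758.00 Cr subject; 5.1% × 758.00 Cr = 38.66 Cr
Total: 712.24 Cr + 38.66 Cr = 750.90 Cr

750.90 Cr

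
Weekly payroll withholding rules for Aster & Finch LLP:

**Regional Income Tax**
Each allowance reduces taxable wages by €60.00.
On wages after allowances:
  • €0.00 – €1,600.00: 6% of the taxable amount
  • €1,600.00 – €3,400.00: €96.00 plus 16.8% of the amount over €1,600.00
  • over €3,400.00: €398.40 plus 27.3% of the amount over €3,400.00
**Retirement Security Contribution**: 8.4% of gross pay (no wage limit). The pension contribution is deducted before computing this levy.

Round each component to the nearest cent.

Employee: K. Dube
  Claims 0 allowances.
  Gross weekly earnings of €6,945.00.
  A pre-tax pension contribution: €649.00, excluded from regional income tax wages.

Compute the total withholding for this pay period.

€1,717.87

Regional Income Tax: taxable = €6,945.00 − €649.00 = €6,296.00
  €398.40 + 27.3% × (€6,296.00 − €3,400.00) = €398.40 + 27.3% × €2,896.00 = €1,189.01
Retirement Security Contribution: 8.4% × €6,296.00 = €528.86
Total: €1,189.01 + €528.86 = €1,717.87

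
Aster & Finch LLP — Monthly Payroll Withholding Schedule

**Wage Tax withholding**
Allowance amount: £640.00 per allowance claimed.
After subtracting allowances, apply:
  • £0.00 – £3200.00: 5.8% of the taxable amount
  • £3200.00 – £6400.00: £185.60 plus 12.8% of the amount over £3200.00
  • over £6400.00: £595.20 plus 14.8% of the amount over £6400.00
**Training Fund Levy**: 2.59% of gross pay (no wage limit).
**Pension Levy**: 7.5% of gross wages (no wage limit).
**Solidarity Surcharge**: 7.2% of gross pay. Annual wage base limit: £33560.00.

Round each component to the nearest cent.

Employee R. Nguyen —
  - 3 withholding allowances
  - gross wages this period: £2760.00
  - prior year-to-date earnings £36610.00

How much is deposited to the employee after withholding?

£2432.80

Wage Tax: taxable = £2760.00 − 3×£640.00 = £840.00
  5.8% × £840.00 = £48.72
Training Fund Levy: 2.59% × £2760.00 = £71.48
Pension Levy: 7.5% × £2760.00 = £207.00
Solidarity Surcharge: YTD £36610.00 ≥ cap £33560.00 → £0.00
Total withheld: £48.72 + £71.48 + £207.00 + £0.00 = £327.20
Net pay: £2760.00 − £327.20 = £2432.80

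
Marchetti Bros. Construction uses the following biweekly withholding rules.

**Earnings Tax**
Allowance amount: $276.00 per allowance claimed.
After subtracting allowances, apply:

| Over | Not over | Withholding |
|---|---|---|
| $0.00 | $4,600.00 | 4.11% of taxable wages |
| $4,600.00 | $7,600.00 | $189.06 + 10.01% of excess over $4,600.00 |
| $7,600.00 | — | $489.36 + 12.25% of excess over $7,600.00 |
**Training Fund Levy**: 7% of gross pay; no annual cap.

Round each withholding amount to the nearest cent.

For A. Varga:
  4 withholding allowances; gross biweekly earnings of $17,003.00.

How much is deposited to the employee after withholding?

Earnings Tax: taxable = $17,003.00 − 4×$276.00 = $15,899.00
  $489.36 + 12.25% × ($15,899.00 − $7,600.00) = $489.36 + 12.25% × $8,299.00 = $1,505.99
Training Fund Levy: 7% × $17,003.00 = $1,190.21
Total withheld: $1,505.99 + $1,190.21 = $2,696.20
Net pay: $17,003.00 − $2,696.20 = $14,306.80

$14,306.80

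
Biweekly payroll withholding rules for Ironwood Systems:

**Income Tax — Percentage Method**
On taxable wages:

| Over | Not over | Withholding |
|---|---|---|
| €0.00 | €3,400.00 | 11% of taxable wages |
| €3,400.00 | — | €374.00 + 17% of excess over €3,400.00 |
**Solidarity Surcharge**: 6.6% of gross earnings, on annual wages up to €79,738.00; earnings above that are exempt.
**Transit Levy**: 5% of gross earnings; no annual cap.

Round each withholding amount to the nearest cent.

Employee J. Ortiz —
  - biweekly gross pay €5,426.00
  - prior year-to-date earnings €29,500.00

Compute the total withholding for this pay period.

€1,347.84

Income Tax: taxable = €5,426.00
  €374.00 + 17% × (€5,426.00 − €3,400.00) = €374.00 + 17% × €2,026.00 = €718.42
Solidarity Surcharge: 6.6% × €5,426.00 = €358.12
Transit Levy: 5% × €5,426.00 = €271.30
Total: €718.42 + €358.12 + €271.30 = €1,347.84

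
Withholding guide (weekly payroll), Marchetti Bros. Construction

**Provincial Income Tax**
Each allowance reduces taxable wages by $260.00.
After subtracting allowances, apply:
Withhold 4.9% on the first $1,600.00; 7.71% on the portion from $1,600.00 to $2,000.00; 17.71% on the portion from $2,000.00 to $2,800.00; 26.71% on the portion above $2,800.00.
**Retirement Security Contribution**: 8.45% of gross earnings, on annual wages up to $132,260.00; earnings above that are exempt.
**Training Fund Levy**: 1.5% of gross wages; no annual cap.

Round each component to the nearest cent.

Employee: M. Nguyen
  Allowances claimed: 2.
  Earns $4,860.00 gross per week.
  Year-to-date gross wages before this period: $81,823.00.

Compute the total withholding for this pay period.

Provincial Income Tax: taxable = $4,860.00 − 2×$260.00 = $4,340.00
  $250.92 + 26.71% × ($4,340.00 − $2,800.00) = $250.92 + 26.71% × $1,540.00 = $662.25
Retirement Security Contribution: 8.45% × $4,860.00 = $410.67
Training Fund Levy: 1.5% × $4,860.00 = $72.90
Total: $662.25 + $410.67 + $72.90 = $1,145.82

$1,145.82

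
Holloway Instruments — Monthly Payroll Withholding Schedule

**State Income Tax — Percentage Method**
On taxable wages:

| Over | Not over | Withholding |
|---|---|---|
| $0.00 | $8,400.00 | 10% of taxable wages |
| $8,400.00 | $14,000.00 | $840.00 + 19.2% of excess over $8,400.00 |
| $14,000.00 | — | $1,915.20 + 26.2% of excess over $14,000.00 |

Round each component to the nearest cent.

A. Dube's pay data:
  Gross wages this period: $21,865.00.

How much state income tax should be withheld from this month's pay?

$3,975.83

State Income Tax: taxable = $21,865.00
  $1,915.20 + 26.2% × ($21,865.00 − $14,000.00) = $1,915.20 + 26.2% × $7,865.00 = $3,975.83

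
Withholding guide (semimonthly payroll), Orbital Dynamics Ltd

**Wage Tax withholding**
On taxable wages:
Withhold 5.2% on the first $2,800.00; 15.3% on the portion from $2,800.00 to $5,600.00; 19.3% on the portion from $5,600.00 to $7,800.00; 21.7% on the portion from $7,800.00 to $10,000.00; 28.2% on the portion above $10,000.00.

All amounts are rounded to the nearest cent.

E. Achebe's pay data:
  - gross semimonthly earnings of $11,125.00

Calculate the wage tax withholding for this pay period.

Wage Tax: taxable = $11,125.00
  $1,476.00 + 28.2% × ($11,125.00 − $10,000.00) = $1,476.00 + 28.2% × $1,125.00 = $1,793.25

$1,793.25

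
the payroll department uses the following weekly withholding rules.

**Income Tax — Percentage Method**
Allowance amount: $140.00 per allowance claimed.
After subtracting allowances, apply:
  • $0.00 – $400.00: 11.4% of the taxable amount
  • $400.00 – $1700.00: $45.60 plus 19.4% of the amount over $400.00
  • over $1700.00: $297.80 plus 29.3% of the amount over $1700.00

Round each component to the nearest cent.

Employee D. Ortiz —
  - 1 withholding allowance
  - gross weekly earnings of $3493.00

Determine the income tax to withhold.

Income Tax: taxable = $3493.00 − 1×$140.00 = $3353.00
  $297.80 + 29.3% × ($3353.00 − $1700.00) = $297.80 + 29.3% × $1653.00 = $782.13

$782.13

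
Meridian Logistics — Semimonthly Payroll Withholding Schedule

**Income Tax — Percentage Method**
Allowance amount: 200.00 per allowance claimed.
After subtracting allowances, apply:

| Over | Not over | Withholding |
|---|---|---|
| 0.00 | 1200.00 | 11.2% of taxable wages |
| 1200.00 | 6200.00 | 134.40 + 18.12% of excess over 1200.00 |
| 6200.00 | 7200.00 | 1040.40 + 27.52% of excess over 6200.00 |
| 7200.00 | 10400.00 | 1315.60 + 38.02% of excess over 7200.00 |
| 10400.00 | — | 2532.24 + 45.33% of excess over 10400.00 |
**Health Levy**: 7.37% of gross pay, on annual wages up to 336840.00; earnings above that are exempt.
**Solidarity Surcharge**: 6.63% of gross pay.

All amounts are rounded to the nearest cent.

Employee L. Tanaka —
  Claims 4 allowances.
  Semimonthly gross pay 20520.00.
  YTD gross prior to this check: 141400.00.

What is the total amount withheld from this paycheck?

Income Tax: taxable = 20520.00 − 4×200.00 = 19720.00
  2532.24 + 45.33% × (19720.00 − 10400.00) = 2532.24 + 45.33% × 9320.00 = 6757.00
Health Levy: 7.37% × 20520.00 = 1512.32
Solidarity Surcharge: 6.63% × 20520.00 = 1360.48
Total: 6757.00 + 1512.32 + 1360.48 = 9629.80

9629.80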